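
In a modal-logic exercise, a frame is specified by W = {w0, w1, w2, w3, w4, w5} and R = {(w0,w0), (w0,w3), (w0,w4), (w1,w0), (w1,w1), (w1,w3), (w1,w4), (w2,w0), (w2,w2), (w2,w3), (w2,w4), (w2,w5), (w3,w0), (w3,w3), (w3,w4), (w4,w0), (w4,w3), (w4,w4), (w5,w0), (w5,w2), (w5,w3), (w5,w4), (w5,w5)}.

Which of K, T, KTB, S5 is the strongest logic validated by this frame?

T

Reflexive (axiom T): yes — every world is R-related to itself.
Symmetric (axiom B): no — w1 R w0 but not w0 R w1.
Euclidean (axiom 5): no — w2 R w0 and w2 R w5, but not w0 R w5.
So F validates K, T; KTB would additionally require R to be symmetric. The strongest is T.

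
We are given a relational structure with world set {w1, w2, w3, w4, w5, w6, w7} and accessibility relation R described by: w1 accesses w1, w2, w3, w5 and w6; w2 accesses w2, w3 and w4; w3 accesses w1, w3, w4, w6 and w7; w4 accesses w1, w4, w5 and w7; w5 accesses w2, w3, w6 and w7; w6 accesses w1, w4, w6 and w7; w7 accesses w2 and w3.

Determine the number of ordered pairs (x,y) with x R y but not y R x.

16

Enumerating: (w1,w2), (w1,w5), (w2,w3), (w2,w4), (w3,w4), (w3,w6), (w4,w1), (w4,w5), (w4,w7), (w5,w2), (w5,w3), (w5,w6), (w5,w7), (w6,w4), (w6,w7), (w7,w2).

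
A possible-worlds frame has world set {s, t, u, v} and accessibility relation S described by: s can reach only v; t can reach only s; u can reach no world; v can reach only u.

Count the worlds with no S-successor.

1

Enumerating: u.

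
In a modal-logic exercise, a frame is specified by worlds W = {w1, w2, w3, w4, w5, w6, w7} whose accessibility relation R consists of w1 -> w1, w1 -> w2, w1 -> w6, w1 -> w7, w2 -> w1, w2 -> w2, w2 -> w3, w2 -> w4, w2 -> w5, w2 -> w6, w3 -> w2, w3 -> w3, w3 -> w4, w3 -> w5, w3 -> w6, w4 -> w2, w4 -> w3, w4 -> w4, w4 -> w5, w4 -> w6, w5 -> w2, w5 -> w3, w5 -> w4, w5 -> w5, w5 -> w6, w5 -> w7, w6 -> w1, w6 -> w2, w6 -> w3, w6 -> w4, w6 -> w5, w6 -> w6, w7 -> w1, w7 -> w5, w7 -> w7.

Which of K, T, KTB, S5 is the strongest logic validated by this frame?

Reflexive (axiom T): yes — every world is R-related to itself.
Symmetric (axiom B): yes — every pair in R has its reverse in R.
Euclidean (axiom 5): no — w1 R w2 and w1 R w7, but not w2 R w7.
So F validates K, T, KTB; S5 would additionally require R to be Euclidean. The strongest is KTB.

KTB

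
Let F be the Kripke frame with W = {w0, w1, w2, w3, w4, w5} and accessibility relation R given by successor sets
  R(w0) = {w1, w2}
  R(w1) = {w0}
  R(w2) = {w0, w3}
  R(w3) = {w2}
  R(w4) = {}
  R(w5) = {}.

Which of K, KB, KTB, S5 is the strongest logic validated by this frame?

Symmetric (axiom B): yes — every pair in R has its reverse in R.
Reflexive (axiom T): no — w0 is not related to itself.
Euclidean (axiom 5): no — w0 R w1 and w0 R w2, but not w1 R w2.
So F validates K, KB; KTB would additionally require R to be reflexive. The strongest is KB.

KB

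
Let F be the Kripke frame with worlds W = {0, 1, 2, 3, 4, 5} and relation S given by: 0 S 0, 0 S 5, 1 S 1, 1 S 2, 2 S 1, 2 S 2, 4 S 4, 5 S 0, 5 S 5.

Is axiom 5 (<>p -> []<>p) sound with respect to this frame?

Yes

Axiom 5 corresponds to the accessibility relation being Euclidean.
Euclidean: yes — any two successors of a common world are S-related.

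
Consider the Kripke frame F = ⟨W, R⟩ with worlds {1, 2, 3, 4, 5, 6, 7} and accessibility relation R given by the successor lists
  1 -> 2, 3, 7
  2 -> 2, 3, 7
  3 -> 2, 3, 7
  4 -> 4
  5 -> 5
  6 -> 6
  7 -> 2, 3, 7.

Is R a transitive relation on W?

Yes

Transitive: yes — every two-step R-path is closed by a direct edge.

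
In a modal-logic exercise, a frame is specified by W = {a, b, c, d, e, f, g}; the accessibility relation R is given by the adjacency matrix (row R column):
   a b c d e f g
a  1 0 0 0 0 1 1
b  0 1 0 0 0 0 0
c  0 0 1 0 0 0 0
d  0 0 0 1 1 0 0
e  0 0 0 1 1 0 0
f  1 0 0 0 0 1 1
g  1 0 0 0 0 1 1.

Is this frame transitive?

Yes

Transitive: yes — every two-step R-path is closed by a direct edge.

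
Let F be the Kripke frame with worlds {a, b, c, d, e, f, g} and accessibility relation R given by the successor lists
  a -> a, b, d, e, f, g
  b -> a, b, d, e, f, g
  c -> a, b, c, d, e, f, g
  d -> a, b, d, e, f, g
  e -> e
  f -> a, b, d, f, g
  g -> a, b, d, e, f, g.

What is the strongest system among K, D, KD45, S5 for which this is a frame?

Serial (axiom D): yes — every world has a successor (e.g. a R a).
Euclidean (axiom 5): no — a R e and a R b, but not e R b.
Transitive (axiom 4): no — f R a and a R e, but not f R e.
Reflexive (axiom T): yes — every world is R-related to itself.
So F validates K, D; KD45 would additionally require R to be Euclidean and transitive. The strongest is D.

D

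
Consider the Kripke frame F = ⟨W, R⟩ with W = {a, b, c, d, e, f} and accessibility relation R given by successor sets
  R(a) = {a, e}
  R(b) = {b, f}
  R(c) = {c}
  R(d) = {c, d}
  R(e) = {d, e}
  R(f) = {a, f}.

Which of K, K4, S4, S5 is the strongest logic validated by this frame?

Transitive (axiom 4): no — a R e and e R d, but not a R d.
Reflexive (axiom T): yes — every world is R-related to itself.
Euclidean (axiom 5): no — a R e and a R a, but not e R a.
So F validates K; K4 would additionally require R to be transitive. The strongest is K.

K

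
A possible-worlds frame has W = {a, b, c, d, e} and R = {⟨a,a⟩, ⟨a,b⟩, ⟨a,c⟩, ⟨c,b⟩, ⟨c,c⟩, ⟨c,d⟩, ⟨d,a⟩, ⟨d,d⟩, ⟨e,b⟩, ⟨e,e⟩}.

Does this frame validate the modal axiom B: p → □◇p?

By correspondence theory, B is valid on a frame iff R is symmetric.
Symmetric: no — a R b but not b R a.

No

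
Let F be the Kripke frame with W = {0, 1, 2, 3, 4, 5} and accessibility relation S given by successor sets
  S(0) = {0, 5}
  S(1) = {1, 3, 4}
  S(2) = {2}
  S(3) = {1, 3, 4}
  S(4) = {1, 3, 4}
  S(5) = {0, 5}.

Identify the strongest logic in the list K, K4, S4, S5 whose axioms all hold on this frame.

Transitive (axiom 4): yes — every two-step S-path is closed by a direct edge.
Reflexive (axiom T): yes — every world is S-related to itself.
Euclidean (axiom 5): yes — any two successors of a common world are S-related.
So F validates K, K4, S4, S5. The strongest is S5.

S5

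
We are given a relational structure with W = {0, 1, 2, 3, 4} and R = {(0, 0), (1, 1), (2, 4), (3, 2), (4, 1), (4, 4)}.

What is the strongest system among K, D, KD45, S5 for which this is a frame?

Serial (axiom D): yes — every world has a successor (e.g. 0 R 0).
Euclidean (axiom 5): no — 3 R 2 and 3 R 2, but not 2 R 2.
Transitive (axiom 4): no — 2 R 4 and 4 R 1, but not 2 R 1.
Reflexive (axiom T): no — 2 is not related to itself.
So F validates K, D; KD45 would additionally require R to be Euclidean and transitive. The strongest is D.

D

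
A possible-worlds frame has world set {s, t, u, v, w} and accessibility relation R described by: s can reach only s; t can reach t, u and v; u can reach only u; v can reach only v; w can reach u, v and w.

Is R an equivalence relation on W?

Reflexive: yes — every world is R-related to itself.
Symmetric: no — t R u but not u R t.
Transitive: yes — every two-step R-path is closed by a direct edge.
So R is not an equivalence relation.

No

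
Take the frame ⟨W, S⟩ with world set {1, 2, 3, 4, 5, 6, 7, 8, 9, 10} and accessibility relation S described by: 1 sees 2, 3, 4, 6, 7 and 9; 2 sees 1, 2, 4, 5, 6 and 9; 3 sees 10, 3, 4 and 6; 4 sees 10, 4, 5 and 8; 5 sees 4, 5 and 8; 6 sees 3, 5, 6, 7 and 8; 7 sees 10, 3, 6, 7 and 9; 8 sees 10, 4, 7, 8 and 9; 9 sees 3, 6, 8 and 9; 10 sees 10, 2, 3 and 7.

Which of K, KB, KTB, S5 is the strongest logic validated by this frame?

Symmetric (axiom B): no — 1 S 3 but not 3 S 1.
Reflexive (axiom T): no — 1 is not related to itself.
Euclidean (axiom 5): no — 1 S 2 and 1 S 3, but not 2 S 3.
So F validates K; KB would additionally require S to be symmetric. The strongest is K.

K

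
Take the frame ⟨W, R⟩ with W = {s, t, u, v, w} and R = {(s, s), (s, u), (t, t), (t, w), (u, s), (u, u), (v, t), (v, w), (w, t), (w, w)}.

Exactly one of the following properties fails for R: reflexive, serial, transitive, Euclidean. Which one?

Reflexive: no — v is not related to itself.
Serial: yes — every world has a successor (e.g. s R s).
Transitive: yes — every two-step R-path is closed by a direct edge.
Euclidean: yes — any two successors of a common world are R-related.
Only reflexive fails.

reflexive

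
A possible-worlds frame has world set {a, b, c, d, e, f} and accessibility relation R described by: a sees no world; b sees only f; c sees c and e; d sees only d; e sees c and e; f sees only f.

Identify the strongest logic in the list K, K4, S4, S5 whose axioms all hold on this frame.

Transitive (axiom 4): yes — every two-step R-path is closed by a direct edge.
Reflexive (axiom T): no — a is not related to itself.
Euclidean (axiom 5): yes — any two successors of a common world are R-related.
So F validates K, K4; S4 would additionally require R to be reflexive. The strongest is K4.

K4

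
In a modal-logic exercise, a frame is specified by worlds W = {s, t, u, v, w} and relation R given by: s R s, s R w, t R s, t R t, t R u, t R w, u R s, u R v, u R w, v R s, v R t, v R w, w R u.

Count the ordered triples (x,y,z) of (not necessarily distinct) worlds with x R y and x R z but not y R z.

Enumerating: (s,w,s), (s,w,w), (t,s,t), (t,s,u), (t,u,t), (t,u,u), (t,w,s), (t,w,t), (t,w,w), (u,s,v), (u,v,v), (u,w,s), … and 7 more.
Total: 19.

19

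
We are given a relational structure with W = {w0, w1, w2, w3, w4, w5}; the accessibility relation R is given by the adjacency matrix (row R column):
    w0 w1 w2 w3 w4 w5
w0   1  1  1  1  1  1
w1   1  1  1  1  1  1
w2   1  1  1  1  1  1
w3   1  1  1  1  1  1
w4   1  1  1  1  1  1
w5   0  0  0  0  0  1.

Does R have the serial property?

Serial: yes — every world has a successor (e.g. w0 R w0).

Yes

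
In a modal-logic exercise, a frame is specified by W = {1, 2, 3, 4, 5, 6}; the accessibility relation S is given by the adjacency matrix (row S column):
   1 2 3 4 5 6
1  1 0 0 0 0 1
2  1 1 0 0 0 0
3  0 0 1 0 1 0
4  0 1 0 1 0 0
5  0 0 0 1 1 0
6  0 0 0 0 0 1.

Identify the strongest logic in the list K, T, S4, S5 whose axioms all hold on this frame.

Reflexive (axiom T): yes — every world is S-related to itself.
Transitive (axiom 4): no — 2 S 1 and 1 S 6, but not 2 S 6.
Euclidean (axiom 5): no — 1 S 6 and 1 S 1, but not 6 S 1.
So F validates K, T; S4 would additionally require S to be transitive. The strongest is T.

T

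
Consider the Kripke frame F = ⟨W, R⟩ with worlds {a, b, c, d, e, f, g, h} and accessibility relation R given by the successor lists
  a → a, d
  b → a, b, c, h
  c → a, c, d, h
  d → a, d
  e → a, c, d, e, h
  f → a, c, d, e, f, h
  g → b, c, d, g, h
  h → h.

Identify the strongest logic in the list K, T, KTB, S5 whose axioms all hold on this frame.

T

Reflexive (axiom T): yes — every world is R-related to itself.
Symmetric (axiom B): no — b R a but not a R b.
Euclidean (axiom 5): no — b R a and b R c, but not a R c.
So F validates K, T; KTB would additionally require R to be symmetric. The strongest is T.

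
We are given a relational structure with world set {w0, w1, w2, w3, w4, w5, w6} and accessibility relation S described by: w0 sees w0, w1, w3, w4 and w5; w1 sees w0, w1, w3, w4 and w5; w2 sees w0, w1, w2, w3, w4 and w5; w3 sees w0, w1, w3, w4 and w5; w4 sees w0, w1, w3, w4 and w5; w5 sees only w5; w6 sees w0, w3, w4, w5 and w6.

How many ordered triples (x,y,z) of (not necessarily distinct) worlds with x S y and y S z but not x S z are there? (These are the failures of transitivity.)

Enumerating: (w6,w0,w1), (w6,w3,w1), (w6,w4,w1).

3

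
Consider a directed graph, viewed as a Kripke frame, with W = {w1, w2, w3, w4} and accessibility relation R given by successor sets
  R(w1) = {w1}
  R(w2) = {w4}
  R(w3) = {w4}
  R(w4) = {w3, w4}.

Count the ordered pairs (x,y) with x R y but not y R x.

1

Enumerating: (w2,w4).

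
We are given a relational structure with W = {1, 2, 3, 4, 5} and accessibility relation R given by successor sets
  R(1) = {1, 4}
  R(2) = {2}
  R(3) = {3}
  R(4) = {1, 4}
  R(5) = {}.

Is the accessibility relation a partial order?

No

Reflexive: no — 5 is not related to itself.
Transitive: yes — every two-step R-path is closed by a direct edge.
Antisymmetric: no — 1 R 4 and 4 R 1 with 1 ≠ 4.
So R is not a partial order.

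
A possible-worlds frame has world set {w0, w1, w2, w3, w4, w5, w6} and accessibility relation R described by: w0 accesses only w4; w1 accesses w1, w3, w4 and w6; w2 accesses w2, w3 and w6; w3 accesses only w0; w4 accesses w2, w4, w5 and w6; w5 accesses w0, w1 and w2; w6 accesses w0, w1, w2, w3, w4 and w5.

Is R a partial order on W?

No

Reflexive: no — w0 is not related to itself.
Transitive: no — w0 R w4 and w4 R w2, but not w0 R w2.
Antisymmetric: no — w1 R w6 and w6 R w1 with w1 ≠ w6.
So R is not a partial order.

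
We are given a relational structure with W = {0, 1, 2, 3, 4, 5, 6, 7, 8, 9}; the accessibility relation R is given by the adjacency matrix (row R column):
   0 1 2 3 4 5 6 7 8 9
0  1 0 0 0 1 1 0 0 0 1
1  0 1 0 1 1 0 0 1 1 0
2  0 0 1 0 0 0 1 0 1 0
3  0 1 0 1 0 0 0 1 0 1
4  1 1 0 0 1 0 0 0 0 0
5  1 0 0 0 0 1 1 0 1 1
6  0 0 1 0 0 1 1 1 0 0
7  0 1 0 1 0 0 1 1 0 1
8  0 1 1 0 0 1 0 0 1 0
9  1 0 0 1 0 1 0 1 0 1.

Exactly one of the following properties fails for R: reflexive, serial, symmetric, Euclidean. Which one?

Euclidean

Reflexive: yes — every world is R-related to itself.
Serial: yes — every world has a successor (e.g. 0 R 0).
Symmetric: yes — every pair in R has its reverse in R.
Euclidean: no — 0 R 4 and 0 R 5, but not 4 R 5.
Only Euclidean fails.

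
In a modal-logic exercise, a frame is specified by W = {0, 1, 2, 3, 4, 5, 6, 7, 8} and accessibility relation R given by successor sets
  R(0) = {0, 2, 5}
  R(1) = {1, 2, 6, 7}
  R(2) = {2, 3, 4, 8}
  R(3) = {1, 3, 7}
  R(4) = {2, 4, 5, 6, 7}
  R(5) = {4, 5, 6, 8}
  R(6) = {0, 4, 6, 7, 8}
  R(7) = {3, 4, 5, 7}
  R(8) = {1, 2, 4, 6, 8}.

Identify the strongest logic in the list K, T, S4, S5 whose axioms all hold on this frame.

T

Reflexive (axiom T): yes — every world is R-related to itself.
Transitive (axiom 4): no — 0 R 2 and 2 R 3, but not 0 R 3.
Euclidean (axiom 5): no — 0 R 2 and 0 R 5, but not 2 R 5.
So F validates K, T; S4 would additionally require R to be transitive. The strongest is T.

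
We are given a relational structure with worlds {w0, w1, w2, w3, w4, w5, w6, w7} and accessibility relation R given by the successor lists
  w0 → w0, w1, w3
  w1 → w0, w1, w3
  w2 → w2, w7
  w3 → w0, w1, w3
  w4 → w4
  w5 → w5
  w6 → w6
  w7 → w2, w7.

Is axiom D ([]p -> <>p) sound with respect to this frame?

Yes

By correspondence theory, D is valid on a frame iff R is serial.
Serial: yes — every world has a successor (e.g. w0 R w0).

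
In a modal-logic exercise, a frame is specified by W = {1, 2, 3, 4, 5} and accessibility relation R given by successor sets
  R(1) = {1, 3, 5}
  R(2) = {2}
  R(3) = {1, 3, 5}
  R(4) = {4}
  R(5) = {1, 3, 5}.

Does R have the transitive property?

Yes

Transitive: yes — every two-step R-path is closed by a direct edge.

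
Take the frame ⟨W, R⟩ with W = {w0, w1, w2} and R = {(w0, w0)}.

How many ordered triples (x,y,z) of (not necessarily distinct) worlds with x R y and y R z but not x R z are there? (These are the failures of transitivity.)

R is transitive; there are no such tuples.

0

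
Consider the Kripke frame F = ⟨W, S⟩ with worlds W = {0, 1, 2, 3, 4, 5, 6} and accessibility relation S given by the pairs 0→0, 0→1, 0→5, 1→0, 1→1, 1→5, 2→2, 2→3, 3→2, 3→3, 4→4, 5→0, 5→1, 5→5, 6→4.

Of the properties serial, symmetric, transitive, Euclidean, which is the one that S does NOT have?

Serial: yes — every world has a successor (e.g. 0 S 0).
Symmetric: no — 6 S 4 but not 4 S 6.
Transitive: yes — every two-step S-path is closed by a direct edge.
Euclidean: yes — any two successors of a common world are S-related.
Only symmetric fails.

symmetric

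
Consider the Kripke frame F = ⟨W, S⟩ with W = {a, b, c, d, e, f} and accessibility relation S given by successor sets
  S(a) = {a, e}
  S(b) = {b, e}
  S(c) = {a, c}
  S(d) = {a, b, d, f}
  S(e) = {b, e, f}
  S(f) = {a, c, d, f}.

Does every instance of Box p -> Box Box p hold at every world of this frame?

No

By correspondence theory, 4 is valid on a frame iff S is transitive.
Transitive: no — a S e and e S b, but not a S b.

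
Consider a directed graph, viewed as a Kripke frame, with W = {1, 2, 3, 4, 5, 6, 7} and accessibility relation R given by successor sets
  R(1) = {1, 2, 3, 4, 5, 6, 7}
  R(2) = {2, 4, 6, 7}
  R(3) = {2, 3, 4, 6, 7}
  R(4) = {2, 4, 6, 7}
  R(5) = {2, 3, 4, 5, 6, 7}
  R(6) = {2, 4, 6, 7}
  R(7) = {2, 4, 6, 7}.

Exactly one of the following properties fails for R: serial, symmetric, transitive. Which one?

Serial: yes — every world has a successor (e.g. 1 R 1).
Symmetric: no — 1 R 2 but not 2 R 1.
Transitive: yes — every two-step R-path is closed by a direct edge.
Only symmetric fails.

symmetric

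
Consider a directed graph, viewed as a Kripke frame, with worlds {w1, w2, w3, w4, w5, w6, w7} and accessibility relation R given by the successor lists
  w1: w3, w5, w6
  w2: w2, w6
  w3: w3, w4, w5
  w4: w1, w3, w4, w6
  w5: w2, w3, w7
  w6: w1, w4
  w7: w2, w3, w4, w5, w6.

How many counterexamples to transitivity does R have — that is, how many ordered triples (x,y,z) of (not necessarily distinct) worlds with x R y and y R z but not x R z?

Enumerating: (w1,w3,w4), (w1,w5,w2), (w1,w5,w7), (w1,w6,w1), (w1,w6,w4), (w2,w6,w1), (w2,w6,w4), (w3,w4,w1), (w3,w4,w6), (w3,w5,w2), (w3,w5,w7), (w4,w1,w5), … and 15 more.
Total: 27.

27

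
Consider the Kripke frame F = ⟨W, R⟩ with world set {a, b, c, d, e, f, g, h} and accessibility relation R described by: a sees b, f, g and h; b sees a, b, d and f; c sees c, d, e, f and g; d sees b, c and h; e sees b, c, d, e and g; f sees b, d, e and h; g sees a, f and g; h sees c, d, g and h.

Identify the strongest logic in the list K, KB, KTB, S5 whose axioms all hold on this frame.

Symmetric (axiom B): no — a R f but not f R a.
Reflexive (axiom T): no — a is not related to itself.
Euclidean (axiom 5): no — a R b and a R g, but not b R g.
So F validates K; KB would additionally require R to be symmetric. The strongest is K.

K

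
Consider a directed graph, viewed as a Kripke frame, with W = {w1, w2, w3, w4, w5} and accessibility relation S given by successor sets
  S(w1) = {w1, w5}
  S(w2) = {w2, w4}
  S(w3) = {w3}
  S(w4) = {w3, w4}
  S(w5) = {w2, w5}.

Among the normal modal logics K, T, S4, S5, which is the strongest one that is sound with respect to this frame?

Reflexive (axiom T): yes — every world is S-related to itself.
Transitive (axiom 4): no — w1 S w5 and w5 S w2, but not w1 S w2.
Euclidean (axiom 5): no — w1 S w5 and w1 S w1, but not w5 S w1.
So F validates K, T; S4 would additionally require S to be transitive. The strongest is T.

T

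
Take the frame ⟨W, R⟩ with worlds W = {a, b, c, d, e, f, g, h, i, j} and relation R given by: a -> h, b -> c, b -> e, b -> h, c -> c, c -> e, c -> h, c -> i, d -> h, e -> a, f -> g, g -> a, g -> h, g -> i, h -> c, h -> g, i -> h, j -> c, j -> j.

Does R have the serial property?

Yes

Serial: yes — every world has a successor (e.g. a R h).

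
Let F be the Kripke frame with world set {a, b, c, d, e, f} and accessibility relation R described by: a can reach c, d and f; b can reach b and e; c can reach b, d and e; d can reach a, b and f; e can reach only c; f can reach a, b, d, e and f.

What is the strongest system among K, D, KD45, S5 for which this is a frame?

Serial (axiom D): yes — every world has a successor (e.g. a R c).
Euclidean (axiom 5): no — a R c and a R f, but not c R f.
Transitive (axiom 4): no — a R c and c R b, but not a R b.
Reflexive (axiom T): no — a is not related to itself.
So F validates K, D; KD45 would additionally require R to be Euclidean and transitive. The strongest is D.

D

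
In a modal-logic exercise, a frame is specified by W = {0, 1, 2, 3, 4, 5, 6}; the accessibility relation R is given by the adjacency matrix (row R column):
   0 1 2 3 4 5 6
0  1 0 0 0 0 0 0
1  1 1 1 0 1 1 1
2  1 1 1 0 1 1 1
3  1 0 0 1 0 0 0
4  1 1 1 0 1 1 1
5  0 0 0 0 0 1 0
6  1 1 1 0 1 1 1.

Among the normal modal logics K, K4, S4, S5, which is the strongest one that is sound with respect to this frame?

Transitive (axiom 4): yes — every two-step R-path is closed by a direct edge.
Reflexive (axiom T): yes — every world is R-related to itself.
Euclidean (axiom 5): no — 1 R 0 and 1 R 2, but not 0 R 2.
So F validates K, K4, S4; S5 would additionally require R to be Euclidean. The strongest is S4.

S4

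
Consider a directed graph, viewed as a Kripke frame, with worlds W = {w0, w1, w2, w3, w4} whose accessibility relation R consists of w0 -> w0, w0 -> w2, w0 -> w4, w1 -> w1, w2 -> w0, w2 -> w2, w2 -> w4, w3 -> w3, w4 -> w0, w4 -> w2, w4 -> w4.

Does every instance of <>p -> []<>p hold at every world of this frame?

By correspondence theory, 5 is valid on a frame iff R is Euclidean.
Euclidean: yes — any two successors of a common world are R-related.

Yes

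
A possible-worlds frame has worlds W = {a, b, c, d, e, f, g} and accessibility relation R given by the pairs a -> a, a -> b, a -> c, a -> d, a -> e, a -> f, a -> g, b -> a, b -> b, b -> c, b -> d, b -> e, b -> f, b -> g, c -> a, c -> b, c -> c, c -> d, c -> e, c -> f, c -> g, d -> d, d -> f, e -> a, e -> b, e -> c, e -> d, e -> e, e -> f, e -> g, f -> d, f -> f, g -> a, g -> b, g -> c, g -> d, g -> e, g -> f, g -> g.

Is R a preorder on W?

Yes

Reflexive: yes — every world is R-related to itself.
Transitive: yes — every two-step R-path is closed by a direct edge.
So R is a preorder.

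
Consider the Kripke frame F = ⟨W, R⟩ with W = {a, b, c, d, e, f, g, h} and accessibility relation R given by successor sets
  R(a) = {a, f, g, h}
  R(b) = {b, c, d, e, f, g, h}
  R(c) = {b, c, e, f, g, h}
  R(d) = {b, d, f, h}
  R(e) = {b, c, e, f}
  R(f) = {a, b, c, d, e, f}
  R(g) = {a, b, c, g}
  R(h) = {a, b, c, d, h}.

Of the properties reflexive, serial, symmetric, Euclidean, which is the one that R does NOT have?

Reflexive: yes — every world is R-related to itself.
Serial: yes — every world has a successor (e.g. a R a).
Symmetric: yes — every pair in R has its reverse in R.
Euclidean: no — a R f and a R g, but not f R g.
Only Euclidean fails.

Euclidean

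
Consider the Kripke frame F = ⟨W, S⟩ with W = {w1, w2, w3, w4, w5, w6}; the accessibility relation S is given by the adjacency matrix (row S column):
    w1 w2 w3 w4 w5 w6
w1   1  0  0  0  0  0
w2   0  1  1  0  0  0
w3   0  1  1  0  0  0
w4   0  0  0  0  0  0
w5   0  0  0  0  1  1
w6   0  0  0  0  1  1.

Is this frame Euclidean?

Yes

Euclidean: yes — any two successors of a common world are S-related.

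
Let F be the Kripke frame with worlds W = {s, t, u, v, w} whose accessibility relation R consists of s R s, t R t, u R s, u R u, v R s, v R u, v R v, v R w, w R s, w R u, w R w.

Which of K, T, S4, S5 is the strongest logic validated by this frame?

S4

Reflexive (axiom T): yes — every world is R-related to itself.
Transitive (axiom 4): yes — every two-step R-path is closed by a direct edge.
Euclidean (axiom 5): no — v R s and v R u, but not s R u.
So F validates K, T, S4; S5 would additionally require R to be Euclidean. The strongest is S4.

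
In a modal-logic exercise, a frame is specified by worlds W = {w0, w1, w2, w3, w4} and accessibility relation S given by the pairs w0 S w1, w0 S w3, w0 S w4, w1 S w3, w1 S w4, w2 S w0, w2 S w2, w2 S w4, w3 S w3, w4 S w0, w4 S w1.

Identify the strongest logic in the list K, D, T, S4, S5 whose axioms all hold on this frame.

D

Serial (axiom D): yes — every world has a successor (e.g. w0 S w1).
Reflexive (axiom T): no — w0 is not related to itself.
Transitive (axiom 4): no — w1 S w4 and w4 S w0, but not w1 S w0.
Euclidean (axiom 5): no — w0 S w3 and w0 S w1, but not w3 S w1.
So F validates K, D; T would additionally require S to be reflexive. The strongest is D.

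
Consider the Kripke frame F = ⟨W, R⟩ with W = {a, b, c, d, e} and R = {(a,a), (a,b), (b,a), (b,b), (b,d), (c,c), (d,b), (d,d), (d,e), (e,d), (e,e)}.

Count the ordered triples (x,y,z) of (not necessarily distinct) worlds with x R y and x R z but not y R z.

4

Enumerating: (b,a,d), (b,d,a), (d,b,e), (d,e,b).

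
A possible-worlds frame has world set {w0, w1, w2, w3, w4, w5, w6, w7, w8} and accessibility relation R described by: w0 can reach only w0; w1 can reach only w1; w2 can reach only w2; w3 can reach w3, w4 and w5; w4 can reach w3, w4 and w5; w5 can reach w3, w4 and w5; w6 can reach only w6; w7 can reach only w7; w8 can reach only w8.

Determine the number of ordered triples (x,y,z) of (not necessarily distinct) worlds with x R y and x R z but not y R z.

0

R is Euclidean; there are no such tuples.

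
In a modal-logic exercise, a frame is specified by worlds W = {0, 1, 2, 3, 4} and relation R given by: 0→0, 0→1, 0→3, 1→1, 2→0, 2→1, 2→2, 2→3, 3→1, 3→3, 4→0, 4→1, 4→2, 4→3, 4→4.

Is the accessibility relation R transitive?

Yes

Transitive: yes — every two-step R-path is closed by a direct edge.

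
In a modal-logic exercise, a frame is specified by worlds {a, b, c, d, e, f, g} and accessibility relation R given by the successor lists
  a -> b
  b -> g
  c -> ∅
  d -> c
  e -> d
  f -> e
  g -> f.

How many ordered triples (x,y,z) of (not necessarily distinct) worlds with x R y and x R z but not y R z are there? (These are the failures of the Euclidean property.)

6

Enumerating: (a,b,b), (b,g,g), (d,c,c), (e,d,d), (f,e,e), (g,f,f).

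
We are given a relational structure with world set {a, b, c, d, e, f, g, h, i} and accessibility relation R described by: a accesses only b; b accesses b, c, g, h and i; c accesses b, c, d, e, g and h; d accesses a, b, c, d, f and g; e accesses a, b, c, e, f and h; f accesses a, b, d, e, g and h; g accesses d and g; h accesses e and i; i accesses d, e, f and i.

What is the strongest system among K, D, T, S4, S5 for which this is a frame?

Serial (axiom D): yes — every world has a successor (e.g. a R b).
Reflexive (axiom T): no — a is not related to itself.
Transitive (axiom 4): no — a R b and b R c, but not a R c.
Euclidean (axiom 5): no — b R c and b R i, but not c R i.
So F validates K, D; T would additionally require R to be reflexive. The strongest is D.

D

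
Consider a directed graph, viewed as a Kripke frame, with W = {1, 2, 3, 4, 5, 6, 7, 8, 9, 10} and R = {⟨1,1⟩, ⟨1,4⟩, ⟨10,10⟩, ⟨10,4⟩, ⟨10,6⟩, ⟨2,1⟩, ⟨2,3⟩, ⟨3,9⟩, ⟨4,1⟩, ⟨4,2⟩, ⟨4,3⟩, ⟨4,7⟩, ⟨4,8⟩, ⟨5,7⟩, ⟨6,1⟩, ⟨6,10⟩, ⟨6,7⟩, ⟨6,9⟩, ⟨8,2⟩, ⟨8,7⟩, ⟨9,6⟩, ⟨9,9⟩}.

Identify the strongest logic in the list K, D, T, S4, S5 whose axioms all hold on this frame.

Serial (axiom D): no — 7 has no R-successor.
Reflexive (axiom T): no — 2 is not related to itself.
Transitive (axiom 4): no — 1 R 4 and 4 R 2, but not 1 R 2.
Euclidean (axiom 5): no — 10 R 4 and 10 R 6, but not 4 R 6.
So F validates K; D would additionally require R to be serial. The strongest is K.

K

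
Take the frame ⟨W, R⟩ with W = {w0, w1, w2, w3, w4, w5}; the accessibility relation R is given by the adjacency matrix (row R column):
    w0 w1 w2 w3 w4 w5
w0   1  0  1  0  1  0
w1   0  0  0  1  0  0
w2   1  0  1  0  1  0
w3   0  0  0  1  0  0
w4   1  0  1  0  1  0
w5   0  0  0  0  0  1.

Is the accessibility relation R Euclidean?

Yes

Euclidean: yes — any two successors of a common world are R-related.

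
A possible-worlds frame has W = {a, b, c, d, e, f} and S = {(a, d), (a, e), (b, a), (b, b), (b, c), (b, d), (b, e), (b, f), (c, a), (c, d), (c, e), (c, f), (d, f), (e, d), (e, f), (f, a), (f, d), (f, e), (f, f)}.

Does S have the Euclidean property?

Euclidean: no — a S d and a S e, but not d S e.

No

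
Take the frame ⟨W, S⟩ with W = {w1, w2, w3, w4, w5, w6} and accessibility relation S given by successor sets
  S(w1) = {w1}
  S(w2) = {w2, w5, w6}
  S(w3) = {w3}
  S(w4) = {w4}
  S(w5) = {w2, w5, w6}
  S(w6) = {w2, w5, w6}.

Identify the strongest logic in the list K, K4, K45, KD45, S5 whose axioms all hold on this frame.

S5

Transitive (axiom 4): yes — every two-step S-path is closed by a direct edge.
Euclidean (axiom 5): yes — any two successors of a common world are S-related.
Serial (axiom D): yes — every world has a successor (e.g. w1 S w1).
Reflexive (axiom T): yes — every world is S-related to itself.
So F validates K, K4, K45, KD45, S5. The strongest is S5.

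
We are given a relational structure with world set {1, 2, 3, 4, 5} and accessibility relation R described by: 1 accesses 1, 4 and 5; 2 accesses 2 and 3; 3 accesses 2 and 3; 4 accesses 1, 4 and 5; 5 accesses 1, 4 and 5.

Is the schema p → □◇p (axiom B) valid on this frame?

Axiom B corresponds to the accessibility relation being symmetric.
Symmetric: yes — every pair in R has its reverse in R.

Yes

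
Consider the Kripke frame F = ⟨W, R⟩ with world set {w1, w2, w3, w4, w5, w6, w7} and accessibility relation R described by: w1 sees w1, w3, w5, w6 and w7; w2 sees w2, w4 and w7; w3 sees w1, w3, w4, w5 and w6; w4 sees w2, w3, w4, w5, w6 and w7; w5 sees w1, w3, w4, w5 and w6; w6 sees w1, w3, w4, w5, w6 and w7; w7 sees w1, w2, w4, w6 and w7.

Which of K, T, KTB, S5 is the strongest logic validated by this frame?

KTB

Reflexive (axiom T): yes — every world is R-related to itself.
Symmetric (axiom B): yes — every pair in R has its reverse in R.
Euclidean (axiom 5): no — w1 R w3 and w1 R w7, but not w3 R w7.
So F validates K, T, KTB; S5 would additionally require R to be Euclidean. The strongest is KTB.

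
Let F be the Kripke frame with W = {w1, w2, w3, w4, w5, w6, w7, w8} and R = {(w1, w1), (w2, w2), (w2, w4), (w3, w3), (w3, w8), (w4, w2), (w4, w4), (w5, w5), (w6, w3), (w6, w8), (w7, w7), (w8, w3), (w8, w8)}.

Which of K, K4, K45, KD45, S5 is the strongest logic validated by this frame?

Transitive (axiom 4): yes — every two-step R-path is closed by a direct edge.
Euclidean (axiom 5): yes — any two successors of a common world are R-related.
Serial (axiom D): yes — every world has a successor (e.g. w1 R w1).
Reflexive (axiom T): no — w6 is not related to itself.
So F validates K, K4, K45, KD45; S5 would additionally require R to be reflexive. The strongest is KD45.

KD45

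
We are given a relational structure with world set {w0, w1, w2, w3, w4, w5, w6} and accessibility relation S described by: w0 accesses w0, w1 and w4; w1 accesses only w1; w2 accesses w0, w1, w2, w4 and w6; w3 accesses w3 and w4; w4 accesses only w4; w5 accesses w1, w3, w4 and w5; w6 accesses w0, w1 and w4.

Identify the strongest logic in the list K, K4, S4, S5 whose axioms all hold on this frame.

K4

Transitive (axiom 4): yes — every two-step S-path is closed by a direct edge.
Reflexive (axiom T): no — w6 is not related to itself.
Euclidean (axiom 5): no — w0 S w1 and w0 S w4, but not w1 S w4.
So F validates K, K4; S4 would additionally require S to be reflexive. The strongest is K4.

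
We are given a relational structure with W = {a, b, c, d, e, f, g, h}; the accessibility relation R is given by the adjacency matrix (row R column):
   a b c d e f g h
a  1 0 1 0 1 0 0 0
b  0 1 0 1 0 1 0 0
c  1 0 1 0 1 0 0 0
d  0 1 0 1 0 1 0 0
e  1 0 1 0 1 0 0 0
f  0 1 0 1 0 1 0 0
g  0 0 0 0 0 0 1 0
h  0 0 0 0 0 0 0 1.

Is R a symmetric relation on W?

Symmetric: yes — every pair in R has its reverse in R.

Yes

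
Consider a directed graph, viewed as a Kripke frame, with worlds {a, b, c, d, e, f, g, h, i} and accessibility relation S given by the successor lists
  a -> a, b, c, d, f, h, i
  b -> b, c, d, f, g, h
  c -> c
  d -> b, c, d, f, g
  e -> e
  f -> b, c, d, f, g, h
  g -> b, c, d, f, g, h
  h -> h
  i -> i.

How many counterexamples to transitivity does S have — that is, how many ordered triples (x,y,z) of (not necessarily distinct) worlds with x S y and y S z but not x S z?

Enumerating: (a,b,g), (a,d,g), (a,f,g), (d,b,h), (d,f,h), (d,g,h).

6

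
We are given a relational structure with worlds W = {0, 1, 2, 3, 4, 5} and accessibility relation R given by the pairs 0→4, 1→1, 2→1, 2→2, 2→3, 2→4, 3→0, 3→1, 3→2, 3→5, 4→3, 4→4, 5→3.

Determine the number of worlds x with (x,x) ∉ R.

3

Enumerating: 0, 3, 5.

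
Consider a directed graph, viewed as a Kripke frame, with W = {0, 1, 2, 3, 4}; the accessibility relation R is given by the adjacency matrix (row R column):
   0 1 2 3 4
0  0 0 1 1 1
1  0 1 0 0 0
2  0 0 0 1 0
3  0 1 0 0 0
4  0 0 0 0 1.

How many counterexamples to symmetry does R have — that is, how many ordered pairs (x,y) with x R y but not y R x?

5

Enumerating: (0,2), (0,3), (0,4), (2,3), (3,1).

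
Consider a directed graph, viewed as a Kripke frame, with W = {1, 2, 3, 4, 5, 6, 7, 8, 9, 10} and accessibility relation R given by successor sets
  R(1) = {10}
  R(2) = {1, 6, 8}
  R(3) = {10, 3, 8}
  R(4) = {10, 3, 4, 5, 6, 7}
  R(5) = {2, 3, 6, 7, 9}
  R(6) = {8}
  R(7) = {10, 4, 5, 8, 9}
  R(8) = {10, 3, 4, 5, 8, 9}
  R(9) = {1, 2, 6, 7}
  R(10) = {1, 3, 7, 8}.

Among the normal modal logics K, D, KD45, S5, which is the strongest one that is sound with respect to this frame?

Serial (axiom D): yes — every world has a successor (e.g. 1 R 10).
Euclidean (axiom 5): no — 10 R 1 and 10 R 3, but not 1 R 3.
Transitive (axiom 4): no — 1 R 10 and 10 R 3, but not 1 R 3.
Reflexive (axiom T): no — 1 is not related to itself.
So F validates K, D; KD45 would additionally require R to be Euclidean and transitive. The strongest is D.

D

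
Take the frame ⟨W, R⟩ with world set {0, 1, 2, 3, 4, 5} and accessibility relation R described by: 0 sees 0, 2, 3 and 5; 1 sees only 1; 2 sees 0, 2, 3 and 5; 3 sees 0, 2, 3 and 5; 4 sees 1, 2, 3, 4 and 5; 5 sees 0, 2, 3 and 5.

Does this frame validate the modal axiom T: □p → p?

Axiom T corresponds to the accessibility relation being reflexive.
Reflexive: yes — every world is R-related to itself.

Yes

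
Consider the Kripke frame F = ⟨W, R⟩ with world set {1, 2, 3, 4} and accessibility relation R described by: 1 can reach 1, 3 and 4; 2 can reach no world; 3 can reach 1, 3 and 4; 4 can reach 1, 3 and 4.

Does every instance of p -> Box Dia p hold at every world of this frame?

Yes

By correspondence theory, B is valid on a frame iff R is symmetric.
Symmetric: yes — every pair in R has its reverse in R.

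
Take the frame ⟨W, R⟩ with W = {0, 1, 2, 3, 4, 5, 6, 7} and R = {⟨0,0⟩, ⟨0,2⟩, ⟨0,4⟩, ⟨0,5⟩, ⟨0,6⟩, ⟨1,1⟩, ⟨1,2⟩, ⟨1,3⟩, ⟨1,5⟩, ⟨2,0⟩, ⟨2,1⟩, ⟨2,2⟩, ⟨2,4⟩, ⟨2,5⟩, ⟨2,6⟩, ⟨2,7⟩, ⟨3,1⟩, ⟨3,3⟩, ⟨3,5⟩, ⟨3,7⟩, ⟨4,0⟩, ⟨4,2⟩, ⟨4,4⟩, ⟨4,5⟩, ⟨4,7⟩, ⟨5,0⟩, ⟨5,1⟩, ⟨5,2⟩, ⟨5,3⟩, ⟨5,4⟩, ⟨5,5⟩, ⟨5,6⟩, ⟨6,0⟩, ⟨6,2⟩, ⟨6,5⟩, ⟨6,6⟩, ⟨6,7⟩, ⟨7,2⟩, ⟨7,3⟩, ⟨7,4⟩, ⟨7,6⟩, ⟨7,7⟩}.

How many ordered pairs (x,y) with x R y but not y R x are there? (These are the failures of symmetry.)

R is symmetric; there are no such tuples.

0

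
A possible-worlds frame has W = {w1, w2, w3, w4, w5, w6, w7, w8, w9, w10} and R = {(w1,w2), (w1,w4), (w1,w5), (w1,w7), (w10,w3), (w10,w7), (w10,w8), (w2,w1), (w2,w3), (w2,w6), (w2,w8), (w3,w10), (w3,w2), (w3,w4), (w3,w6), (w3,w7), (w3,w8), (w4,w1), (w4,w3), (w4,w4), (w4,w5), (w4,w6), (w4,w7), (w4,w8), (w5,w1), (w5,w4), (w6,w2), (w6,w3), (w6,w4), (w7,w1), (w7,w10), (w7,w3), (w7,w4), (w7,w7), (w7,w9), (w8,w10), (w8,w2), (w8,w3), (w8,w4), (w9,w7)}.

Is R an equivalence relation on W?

No

Reflexive: no — w1 is not related to itself.
Symmetric: yes — every pair in R has its reverse in R.
Transitive: no — w1 R w2 and w2 R w3, but not w1 R w3.
So R is not an equivalence relation.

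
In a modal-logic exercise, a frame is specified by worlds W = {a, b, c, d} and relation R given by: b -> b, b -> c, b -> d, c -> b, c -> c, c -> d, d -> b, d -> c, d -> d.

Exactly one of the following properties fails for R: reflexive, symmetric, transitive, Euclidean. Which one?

reflexive

Reflexive: no — a is not related to itself.
Symmetric: yes — every pair in R has its reverse in R.
Transitive: yes — every two-step R-path is closed by a direct edge.
Euclidean: yes — any two successors of a common world are R-related.
Only reflexive fails.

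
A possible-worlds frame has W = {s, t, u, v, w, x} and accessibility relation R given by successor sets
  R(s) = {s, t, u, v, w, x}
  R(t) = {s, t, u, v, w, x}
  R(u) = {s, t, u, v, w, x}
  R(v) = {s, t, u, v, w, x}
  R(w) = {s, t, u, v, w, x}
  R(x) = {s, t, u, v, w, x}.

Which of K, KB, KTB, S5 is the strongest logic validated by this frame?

S5

Symmetric (axiom B): yes — every pair in R has its reverse in R.
Reflexive (axiom T): yes — every world is R-related to itself.
Euclidean (axiom 5): yes — any two successors of a common world are R-related.
So F validates K, KB, KTB, S5. The strongest is S5.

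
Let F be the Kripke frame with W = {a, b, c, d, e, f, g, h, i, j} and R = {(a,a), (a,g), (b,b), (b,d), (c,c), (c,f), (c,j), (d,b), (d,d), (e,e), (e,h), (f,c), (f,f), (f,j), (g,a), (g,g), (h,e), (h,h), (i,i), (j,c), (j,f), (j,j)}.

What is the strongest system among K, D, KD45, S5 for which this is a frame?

Serial (axiom D): yes — every world has a successor (e.g. a R a).
Euclidean (axiom 5): yes — any two successors of a common world are R-related.
Transitive (axiom 4): yes — every two-step R-path is closed by a direct edge.
Reflexive (axiom T): yes — every world is R-related to itself.
So F validates K, D, KD45, S5. The strongest is S5.

S5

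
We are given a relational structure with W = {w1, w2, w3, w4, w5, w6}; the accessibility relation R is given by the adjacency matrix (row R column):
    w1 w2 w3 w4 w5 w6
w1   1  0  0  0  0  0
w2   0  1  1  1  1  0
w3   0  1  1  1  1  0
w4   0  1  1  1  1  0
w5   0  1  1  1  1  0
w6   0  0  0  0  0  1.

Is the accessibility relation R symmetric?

Symmetric: yes — every pair in R has its reverse in R.

Yes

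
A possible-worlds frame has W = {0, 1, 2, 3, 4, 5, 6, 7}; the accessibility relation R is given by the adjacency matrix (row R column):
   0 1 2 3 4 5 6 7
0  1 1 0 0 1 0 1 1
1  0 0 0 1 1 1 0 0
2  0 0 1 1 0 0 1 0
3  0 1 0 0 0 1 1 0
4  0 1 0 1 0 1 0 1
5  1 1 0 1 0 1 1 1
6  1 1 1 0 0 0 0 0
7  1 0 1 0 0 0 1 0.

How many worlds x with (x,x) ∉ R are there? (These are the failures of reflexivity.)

5

Enumerating: 1, 3, 4, 6, 7.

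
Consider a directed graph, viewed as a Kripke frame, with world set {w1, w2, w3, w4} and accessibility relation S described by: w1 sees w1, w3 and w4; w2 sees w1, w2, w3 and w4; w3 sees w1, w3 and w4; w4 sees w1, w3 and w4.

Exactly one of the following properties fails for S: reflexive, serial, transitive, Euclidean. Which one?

Reflexive: yes — every world is S-related to itself.
Serial: yes — every world has a successor (e.g. w1 S w1).
Transitive: yes — every two-step S-path is closed by a direct edge.
Euclidean: no — w2 S w1 and w2 S w2, but not w1 S w2.
Only Euclidean fails.

Euclidean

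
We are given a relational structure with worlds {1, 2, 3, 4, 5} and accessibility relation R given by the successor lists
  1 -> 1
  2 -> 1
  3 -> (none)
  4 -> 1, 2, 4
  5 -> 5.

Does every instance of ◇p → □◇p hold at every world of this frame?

The schema 5 characterises exactly the Euclidean frames.
Euclidean: no — 4 R 1 and 4 R 2, but not 1 R 2.

No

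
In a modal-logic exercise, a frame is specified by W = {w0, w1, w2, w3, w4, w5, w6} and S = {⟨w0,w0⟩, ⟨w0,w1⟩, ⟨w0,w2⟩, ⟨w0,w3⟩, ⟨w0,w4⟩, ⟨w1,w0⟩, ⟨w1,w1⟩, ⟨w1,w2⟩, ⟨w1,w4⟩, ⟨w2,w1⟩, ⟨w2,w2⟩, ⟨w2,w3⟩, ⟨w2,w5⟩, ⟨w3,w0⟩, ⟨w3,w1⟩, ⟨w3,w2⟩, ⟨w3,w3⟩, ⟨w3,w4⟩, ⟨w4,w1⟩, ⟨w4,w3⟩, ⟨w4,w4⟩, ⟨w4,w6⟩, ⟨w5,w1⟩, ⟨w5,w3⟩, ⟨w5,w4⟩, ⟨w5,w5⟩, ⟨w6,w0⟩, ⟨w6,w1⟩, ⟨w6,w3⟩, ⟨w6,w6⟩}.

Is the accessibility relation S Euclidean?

Euclidean: no — w0 S w1 and w0 S w3, but not w1 S w3.

No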